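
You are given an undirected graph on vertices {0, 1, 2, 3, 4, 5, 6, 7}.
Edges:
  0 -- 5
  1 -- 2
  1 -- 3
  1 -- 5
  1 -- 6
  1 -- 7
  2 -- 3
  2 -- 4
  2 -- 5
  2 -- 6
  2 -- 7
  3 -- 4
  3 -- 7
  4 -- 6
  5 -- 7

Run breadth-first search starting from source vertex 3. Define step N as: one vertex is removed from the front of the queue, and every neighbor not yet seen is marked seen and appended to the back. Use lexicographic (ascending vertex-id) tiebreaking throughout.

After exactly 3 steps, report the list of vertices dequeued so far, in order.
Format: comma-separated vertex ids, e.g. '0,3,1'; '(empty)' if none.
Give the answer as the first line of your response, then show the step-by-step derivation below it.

3,1,2

step 1: dequeue 3; queue=[1,2,4,7]; order=3
step 2: dequeue 1; queue=[2,4,7,5,6]; order=3,1
step 3: dequeue 2; queue=[4,7,5,6]; order=3,1,2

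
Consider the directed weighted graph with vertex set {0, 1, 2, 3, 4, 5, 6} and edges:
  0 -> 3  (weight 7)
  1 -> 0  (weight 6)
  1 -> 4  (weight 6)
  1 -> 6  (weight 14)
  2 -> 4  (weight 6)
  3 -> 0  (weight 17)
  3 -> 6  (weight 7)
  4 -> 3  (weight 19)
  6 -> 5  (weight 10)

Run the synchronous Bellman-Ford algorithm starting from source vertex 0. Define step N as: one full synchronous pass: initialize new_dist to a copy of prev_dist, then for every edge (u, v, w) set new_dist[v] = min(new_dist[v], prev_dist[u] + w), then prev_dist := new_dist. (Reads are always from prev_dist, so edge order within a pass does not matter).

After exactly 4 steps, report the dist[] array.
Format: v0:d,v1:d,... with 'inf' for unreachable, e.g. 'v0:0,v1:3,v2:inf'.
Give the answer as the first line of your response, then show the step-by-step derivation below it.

v0:0,v1:inf,v2:inf,v3:7,v4:inf,v5:24,v6:14

step 1: dist = v0:0,v1:inf,v2:inf,v3:7,v4:inf,v5:inf,v6:inf
step 2: dist = v0:0,v1:inf,v2:inf,v3:7,v4:inf,v5:inf,v6:14
step 3: dist = v0:0,v1:inf,v2:inf,v3:7,v4:inf,v5:24,v6:14
step 4: dist = v0:0,v1:inf,v2:inf,v3:7,v4:inf,v5:24,v6:14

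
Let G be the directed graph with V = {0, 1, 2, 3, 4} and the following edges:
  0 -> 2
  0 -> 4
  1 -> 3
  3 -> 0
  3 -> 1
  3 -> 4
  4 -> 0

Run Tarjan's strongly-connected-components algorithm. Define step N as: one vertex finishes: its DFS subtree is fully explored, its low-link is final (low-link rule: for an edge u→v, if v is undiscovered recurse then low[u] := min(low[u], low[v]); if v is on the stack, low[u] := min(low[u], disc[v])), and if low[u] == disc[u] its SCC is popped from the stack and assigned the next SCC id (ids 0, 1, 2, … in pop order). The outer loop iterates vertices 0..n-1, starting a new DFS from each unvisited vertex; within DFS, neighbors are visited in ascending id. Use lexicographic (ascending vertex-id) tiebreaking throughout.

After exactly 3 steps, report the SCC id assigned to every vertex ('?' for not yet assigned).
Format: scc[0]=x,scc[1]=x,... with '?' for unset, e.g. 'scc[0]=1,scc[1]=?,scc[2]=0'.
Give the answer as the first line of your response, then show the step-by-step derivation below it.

scc[0]=1,scc[1]=?,scc[2]=0,scc[3]=?,scc[4]=1

step 1: low=(low[0]=0,low[1]=?,low[2]=1,low[3]=?,low[4]=?); scc=(scc[0]=?,scc[1]=?,scc[2]=0,scc[3]=?,scc[4]=?)
step 2: low=(low[0]=0,low[1]=?,low[2]=1,low[3]=?,low[4]=0); scc=(scc[0]=?,scc[1]=?,scc[2]=0,scc[3]=?,scc[4]=?)
step 3: low=(low[0]=0,low[1]=?,low[2]=1,low[3]=?,low[4]=0); scc=(scc[0]=1,scc[1]=?,scc[2]=0,scc[3]=?,scc[4]=1)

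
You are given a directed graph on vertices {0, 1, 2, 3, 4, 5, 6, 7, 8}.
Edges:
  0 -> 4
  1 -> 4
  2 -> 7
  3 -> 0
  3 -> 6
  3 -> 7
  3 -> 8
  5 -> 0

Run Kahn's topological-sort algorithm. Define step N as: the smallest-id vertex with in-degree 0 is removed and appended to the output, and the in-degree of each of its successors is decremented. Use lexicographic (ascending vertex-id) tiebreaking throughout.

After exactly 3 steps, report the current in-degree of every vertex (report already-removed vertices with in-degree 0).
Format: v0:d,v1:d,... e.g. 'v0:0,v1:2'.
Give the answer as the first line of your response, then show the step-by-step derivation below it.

v0:1,v1:0,v2:0,v3:0,v4:1,v5:0,v6:0,v7:0,v8:0

step 1: output 1; order=[1]; indeg=(2,0,0,0,1,0,1,2,1)
step 2: output 2; order=[1,2]; indeg=(2,0,0,0,1,0,1,1,1)
step 3: output 3; order=[1,2,3]; indeg=(1,0,0,0,1,0,0,0,0)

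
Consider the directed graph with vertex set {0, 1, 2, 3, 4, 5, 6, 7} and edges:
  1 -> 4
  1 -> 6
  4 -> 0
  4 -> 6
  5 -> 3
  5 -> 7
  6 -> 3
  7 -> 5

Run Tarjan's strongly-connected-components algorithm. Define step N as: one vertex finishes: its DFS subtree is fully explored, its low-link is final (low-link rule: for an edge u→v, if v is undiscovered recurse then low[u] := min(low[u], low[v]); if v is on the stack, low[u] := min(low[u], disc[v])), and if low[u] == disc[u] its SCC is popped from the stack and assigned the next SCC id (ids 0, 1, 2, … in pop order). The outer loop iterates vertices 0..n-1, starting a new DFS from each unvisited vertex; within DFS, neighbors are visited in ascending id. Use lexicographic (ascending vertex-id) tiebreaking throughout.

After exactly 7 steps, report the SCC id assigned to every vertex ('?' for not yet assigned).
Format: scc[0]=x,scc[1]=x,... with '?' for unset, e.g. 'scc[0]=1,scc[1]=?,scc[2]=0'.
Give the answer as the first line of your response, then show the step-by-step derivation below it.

scc[0]=0,scc[1]=4,scc[2]=5,scc[3]=1,scc[4]=3,scc[5]=?,scc[6]=2,scc[7]=?

step 1: low=(low[0]=0,low[1]=?,low[2]=?,low[3]=?,low[4]=?,low[5]=?,low[6]=?,low[7]=?); scc=(scc[0]=0,scc[1]=?,scc[2]=?,scc[3]=?,scc[4]=?,scc[5]=?,scc[6]=?,scc[7]=?)
step 2: low=(low[0]=0,low[1]=1,low[2]=?,low[3]=4,low[4]=2,low[5]=?,low[6]=3,low[7]=?); scc=(scc[0]=0,scc[1]=?,scc[2]=?,scc[3]=1,scc[4]=?,scc[5]=?,scc[6]=?,scc[7]=?)
step 3: low=(low[0]=0,low[1]=1,low[2]=?,low[3]=4,low[4]=2,low[5]=?,low[6]=3,low[7]=?); scc=(scc[0]=0,scc[1]=?,scc[2]=?,scc[3]=1,scc[4]=?,scc[5]=?,scc[6]=2,scc[7]=?)
step 4: low=(low[0]=0,low[1]=1,low[2]=?,low[3]=4,low[4]=2,low[5]=?,low[6]=3,low[7]=?); scc=(scc[0]=0,scc[1]=?,scc[2]=?,scc[3]=1,scc[4]=3,scc[5]=?,scc[6]=2,scc[7]=?)
step 5: low=(low[0]=0,low[1]=1,low[2]=?,low[3]=4,low[4]=2,low[5]=?,low[6]=3,low[7]=?); scc=(scc[0]=0,scc[1]=4,scc[2]=?,scc[3]=1,scc[4]=3,scc[5]=?,scc[6]=2,scc[7]=?)
step 6: low=(low[0]=0,low[1]=1,low[2]=5,low[3]=4,low[4]=2,low[5]=?,low[6]=3,low[7]=?); scc=(scc[0]=0,scc[1]=4,scc[2]=5,scc[3]=1,scc[4]=3,scc[5]=?,scc[6]=2,scc[7]=?)
step 7: low=(low[0]=0,low[1]=1,low[2]=5,low[3]=4,low[4]=2,low[5]=6,low[6]=3,low[7]=6); scc=(scc[0]=0,scc[1]=4,scc[2]=5,scc[3]=1,scc[4]=3,scc[5]=?,scc[6]=2,scc[7]=?)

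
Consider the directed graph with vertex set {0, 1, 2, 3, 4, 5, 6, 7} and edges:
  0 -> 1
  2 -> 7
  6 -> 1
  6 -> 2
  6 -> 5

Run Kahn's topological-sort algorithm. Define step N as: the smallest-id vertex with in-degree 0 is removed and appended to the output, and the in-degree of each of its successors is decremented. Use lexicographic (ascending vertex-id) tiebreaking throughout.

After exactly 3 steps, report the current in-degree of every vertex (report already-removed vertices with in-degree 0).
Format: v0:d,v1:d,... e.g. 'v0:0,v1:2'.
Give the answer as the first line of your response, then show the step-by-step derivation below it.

v0:0,v1:1,v2:1,v3:0,v4:0,v5:1,v6:0,v7:1

step 1: output 0; order=[0]; indeg=(0,1,1,0,0,1,0,1)
step 2: output 3; order=[0,3]; indeg=(0,1,1,0,0,1,0,1)
step 3: output 4; order=[0,3,4]; indeg=(0,1,1,0,0,1,0,1)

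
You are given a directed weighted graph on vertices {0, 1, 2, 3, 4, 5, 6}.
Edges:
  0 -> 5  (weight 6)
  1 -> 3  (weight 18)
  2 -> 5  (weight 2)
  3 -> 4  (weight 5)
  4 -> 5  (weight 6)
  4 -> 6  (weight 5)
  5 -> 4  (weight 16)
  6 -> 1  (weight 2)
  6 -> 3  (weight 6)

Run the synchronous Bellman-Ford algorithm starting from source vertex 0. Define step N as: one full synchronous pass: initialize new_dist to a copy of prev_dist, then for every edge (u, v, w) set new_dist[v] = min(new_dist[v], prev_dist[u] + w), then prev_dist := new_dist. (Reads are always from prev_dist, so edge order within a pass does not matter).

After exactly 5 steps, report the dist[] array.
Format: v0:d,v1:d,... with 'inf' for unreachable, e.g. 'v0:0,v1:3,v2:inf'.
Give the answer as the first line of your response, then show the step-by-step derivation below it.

v0:0,v1:29,v2:inf,v3:33,v4:22,v5:6,v6:27

step 1: dist = v0:0,v1:inf,v2:inf,v3:inf,v4:inf,v5:6,v6:inf
step 2: dist = v0:0,v1:inf,v2:inf,v3:inf,v4:22,v5:6,v6:inf
step 3: dist = v0:0,v1:inf,v2:inf,v3:inf,v4:22,v5:6,v6:27
step 4: dist = v0:0,v1:29,v2:inf,v3:33,v4:22,v5:6,v6:27
step 5: dist = v0:0,v1:29,v2:inf,v3:33,v4:22,v5:6,v6:27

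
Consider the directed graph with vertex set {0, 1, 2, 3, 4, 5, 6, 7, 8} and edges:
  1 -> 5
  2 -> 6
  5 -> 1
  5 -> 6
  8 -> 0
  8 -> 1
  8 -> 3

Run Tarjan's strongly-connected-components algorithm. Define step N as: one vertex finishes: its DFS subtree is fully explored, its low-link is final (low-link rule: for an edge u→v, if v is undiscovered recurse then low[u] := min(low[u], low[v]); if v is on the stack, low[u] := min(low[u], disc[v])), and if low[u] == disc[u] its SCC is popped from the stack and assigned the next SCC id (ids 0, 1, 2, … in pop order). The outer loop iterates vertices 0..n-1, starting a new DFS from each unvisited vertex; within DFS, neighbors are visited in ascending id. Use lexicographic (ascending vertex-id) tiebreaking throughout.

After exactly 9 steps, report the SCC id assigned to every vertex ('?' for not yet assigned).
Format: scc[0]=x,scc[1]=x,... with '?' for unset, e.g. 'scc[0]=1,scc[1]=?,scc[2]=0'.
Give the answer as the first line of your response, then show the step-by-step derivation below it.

scc[0]=0,scc[1]=2,scc[2]=3,scc[3]=4,scc[4]=5,scc[5]=2,scc[6]=1,scc[7]=6,scc[8]=7

step 1: low=(low[0]=0,low[1]=?,low[2]=?,low[3]=?,low[4]=?,low[5]=?,low[6]=?,low[7]=?,low[8]=?); scc=(scc[0]=0,scc[1]=?,scc[2]=?,scc[3]=?,scc[4]=?,scc[5]=?,scc[6]=?,scc[7]=?,scc[8]=?)
step 2: low=(low[0]=0,low[1]=1,low[2]=?,low[3]=?,low[4]=?,low[5]=1,low[6]=3,low[7]=?,low[8]=?); scc=(scc[0]=0,scc[1]=?,scc[2]=?,scc[3]=?,scc[4]=?,scc[5]=?,scc[6]=1,scc[7]=?,scc[8]=?)
step 3: low=(low[0]=0,low[1]=1,low[2]=?,low[3]=?,low[4]=?,low[5]=1,low[6]=3,low[7]=?,low[8]=?); scc=(scc[0]=0,scc[1]=?,scc[2]=?,scc[3]=?,scc[4]=?,scc[5]=?,scc[6]=1,scc[7]=?,scc[8]=?)
step 4: low=(low[0]=0,low[1]=1,low[2]=?,low[3]=?,low[4]=?,low[5]=1,low[6]=3,low[7]=?,low[8]=?); scc=(scc[0]=0,scc[1]=2,scc[2]=?,scc[3]=?,scc[4]=?,scc[5]=2,scc[6]=1,scc[7]=?,scc[8]=?)
step 5: low=(low[0]=0,low[1]=1,low[2]=4,low[3]=?,low[4]=?,low[5]=1,low[6]=3,low[7]=?,low[8]=?); scc=(scc[0]=0,scc[1]=2,scc[2]=3,scc[3]=?,scc[4]=?,scc[5]=2,scc[6]=1,scc[7]=?,scc[8]=?)
step 6: low=(low[0]=0,low[1]=1,low[2]=4,low[3]=5,low[4]=?,low[5]=1,low[6]=3,low[7]=?,low[8]=?); scc=(scc[0]=0,scc[1]=2,scc[2]=3,scc[3]=4,scc[4]=?,scc[5]=2,scc[6]=1,scc[7]=?,scc[8]=?)
step 7: low=(low[0]=0,low[1]=1,low[2]=4,low[3]=5,low[4]=6,low[5]=1,low[6]=3,low[7]=?,low[8]=?); scc=(scc[0]=0,scc[1]=2,scc[2]=3,scc[3]=4,scc[4]=5,scc[5]=2,scc[6]=1,scc[7]=?,scc[8]=?)
step 8: low=(low[0]=0,low[1]=1,low[2]=4,low[3]=5,low[4]=6,low[5]=1,low[6]=3,low[7]=7,low[8]=?); scc=(scc[0]=0,scc[1]=2,scc[2]=3,scc[3]=4,scc[4]=5,scc[5]=2,scc[6]=1,scc[7]=6,scc[8]=?)
step 9: low=(low[0]=0,low[1]=1,low[2]=4,low[3]=5,low[4]=6,low[5]=1,low[6]=3,low[7]=7,low[8]=8); scc=(scc[0]=0,scc[1]=2,scc[2]=3,scc[3]=4,scc[4]=5,scc[5]=2,scc[6]=1,scc[7]=6,scc[8]=7)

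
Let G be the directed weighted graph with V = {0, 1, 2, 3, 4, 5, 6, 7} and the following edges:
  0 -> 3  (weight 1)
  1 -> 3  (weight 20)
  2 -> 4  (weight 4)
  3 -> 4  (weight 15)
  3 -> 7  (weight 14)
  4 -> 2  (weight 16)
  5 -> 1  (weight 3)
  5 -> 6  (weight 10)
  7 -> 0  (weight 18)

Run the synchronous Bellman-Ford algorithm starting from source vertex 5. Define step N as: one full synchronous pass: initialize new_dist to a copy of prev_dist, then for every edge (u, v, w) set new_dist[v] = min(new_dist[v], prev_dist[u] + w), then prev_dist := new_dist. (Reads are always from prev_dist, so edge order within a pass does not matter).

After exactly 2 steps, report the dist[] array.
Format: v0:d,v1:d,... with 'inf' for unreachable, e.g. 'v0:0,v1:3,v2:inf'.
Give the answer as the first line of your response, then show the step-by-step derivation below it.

v0:inf,v1:3,v2:inf,v3:23,v4:inf,v5:0,v6:10,v7:inf

step 1: dist = v0:inf,v1:3,v2:inf,v3:inf,v4:inf,v5:0,v6:10,v7:inf
step 2: dist = v0:inf,v1:3,v2:inf,v3:23,v4:inf,v5:0,v6:10,v7:inf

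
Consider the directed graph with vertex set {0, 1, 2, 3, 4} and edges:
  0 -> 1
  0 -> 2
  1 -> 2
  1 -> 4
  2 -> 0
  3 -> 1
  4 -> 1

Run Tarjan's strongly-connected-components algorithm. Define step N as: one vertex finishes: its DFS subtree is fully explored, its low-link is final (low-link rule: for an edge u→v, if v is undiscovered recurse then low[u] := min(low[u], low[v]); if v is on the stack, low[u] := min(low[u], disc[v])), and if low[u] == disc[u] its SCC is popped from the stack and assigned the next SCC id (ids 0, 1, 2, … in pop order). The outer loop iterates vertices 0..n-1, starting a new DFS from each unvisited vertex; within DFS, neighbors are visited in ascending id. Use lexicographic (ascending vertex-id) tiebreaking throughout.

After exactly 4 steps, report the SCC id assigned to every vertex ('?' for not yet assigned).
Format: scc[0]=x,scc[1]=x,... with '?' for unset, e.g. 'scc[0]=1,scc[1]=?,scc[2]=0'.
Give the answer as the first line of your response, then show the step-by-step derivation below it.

scc[0]=0,scc[1]=0,scc[2]=0,scc[3]=?,scc[4]=0

step 1: low=(low[0]=0,low[1]=1,low[2]=0,low[3]=?,low[4]=?); scc=(scc[0]=?,scc[1]=?,scc[2]=?,scc[3]=?,scc[4]=?)
step 2: low=(low[0]=0,low[1]=0,low[2]=0,low[3]=?,low[4]=1); scc=(scc[0]=?,scc[1]=?,scc[2]=?,scc[3]=?,scc[4]=?)
step 3: low=(low[0]=0,low[1]=0,low[2]=0,low[3]=?,low[4]=1); scc=(scc[0]=?,scc[1]=?,scc[2]=?,scc[3]=?,scc[4]=?)
step 4: low=(low[0]=0,low[1]=0,low[2]=0,low[3]=?,low[4]=1); scc=(scc[0]=0,scc[1]=0,scc[2]=0,scc[3]=?,scc[4]=0)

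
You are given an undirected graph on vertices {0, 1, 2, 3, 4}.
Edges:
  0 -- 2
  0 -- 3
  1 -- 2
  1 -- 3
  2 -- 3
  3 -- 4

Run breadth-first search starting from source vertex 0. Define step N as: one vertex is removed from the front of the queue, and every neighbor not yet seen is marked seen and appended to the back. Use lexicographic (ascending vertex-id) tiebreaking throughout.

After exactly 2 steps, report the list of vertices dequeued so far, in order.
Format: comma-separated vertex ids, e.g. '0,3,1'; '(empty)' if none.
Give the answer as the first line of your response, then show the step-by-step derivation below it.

0,2

step 1: dequeue 0; queue=[2,3]; order=0
step 2: dequeue 2; queue=[3,1]; order=0,2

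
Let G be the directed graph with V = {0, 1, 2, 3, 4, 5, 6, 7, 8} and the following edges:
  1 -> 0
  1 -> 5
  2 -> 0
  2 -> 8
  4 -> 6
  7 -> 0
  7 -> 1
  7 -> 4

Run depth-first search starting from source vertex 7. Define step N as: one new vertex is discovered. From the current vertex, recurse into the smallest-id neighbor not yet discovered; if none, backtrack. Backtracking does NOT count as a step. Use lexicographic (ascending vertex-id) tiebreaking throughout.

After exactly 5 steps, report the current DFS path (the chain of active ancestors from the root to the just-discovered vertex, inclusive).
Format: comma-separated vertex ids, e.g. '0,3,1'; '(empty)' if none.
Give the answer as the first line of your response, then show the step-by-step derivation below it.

7,4

step 1: discover 7; path=7; order=7
step 2: discover 0; path=7>0; order=7,0
step 3: discover 1; path=7>1; order=7,0,1
step 4: discover 5; path=7>1>5; order=7,0,1,5
step 5: discover 4; path=7>4; order=7,0,1,5,4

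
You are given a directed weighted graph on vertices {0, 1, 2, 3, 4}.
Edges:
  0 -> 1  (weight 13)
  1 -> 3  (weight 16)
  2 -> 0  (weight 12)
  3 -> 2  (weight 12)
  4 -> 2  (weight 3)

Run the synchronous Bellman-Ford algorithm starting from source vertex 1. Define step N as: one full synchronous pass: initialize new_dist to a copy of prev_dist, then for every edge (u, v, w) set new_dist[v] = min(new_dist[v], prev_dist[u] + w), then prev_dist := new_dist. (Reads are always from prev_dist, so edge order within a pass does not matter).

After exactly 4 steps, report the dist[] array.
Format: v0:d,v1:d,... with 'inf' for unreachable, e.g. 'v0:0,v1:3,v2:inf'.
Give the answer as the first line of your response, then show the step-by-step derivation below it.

v0:40,v1:0,v2:28,v3:16,v4:inf

step 1: dist = v0:inf,v1:0,v2:inf,v3:16,v4:inf
step 2: dist = v0:inf,v1:0,v2:28,v3:16,v4:inf
step 3: dist = v0:40,v1:0,v2:28,v3:16,v4:inf
step 4: dist = v0:40,v1:0,v2:28,v3:16,v4:inf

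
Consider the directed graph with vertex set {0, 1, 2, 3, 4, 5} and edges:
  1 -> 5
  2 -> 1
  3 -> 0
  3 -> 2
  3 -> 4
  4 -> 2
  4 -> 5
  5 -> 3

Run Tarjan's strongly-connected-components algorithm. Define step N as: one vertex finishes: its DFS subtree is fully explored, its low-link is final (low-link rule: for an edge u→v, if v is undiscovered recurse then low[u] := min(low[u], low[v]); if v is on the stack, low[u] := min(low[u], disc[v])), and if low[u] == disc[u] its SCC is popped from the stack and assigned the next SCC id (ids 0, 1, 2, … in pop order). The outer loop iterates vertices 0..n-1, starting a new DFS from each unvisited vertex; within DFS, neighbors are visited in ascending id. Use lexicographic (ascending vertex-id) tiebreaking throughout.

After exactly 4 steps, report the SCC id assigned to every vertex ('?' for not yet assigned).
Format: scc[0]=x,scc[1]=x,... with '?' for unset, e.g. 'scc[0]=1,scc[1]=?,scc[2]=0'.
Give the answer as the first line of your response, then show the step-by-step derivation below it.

scc[0]=0,scc[1]=?,scc[2]=?,scc[3]=?,scc[4]=?,scc[5]=?

step 1: low=(low[0]=0,low[1]=?,low[2]=?,low[3]=?,low[4]=?,low[5]=?); scc=(scc[0]=0,scc[1]=?,scc[2]=?,scc[3]=?,scc[4]=?,scc[5]=?)
step 2: low=(low[0]=0,low[1]=1,low[2]=1,low[3]=3,low[4]=?,low[5]=2); scc=(scc[0]=0,scc[1]=?,scc[2]=?,scc[3]=?,scc[4]=?,scc[5]=?)
step 3: low=(low[0]=0,low[1]=1,low[2]=1,low[3]=1,low[4]=2,low[5]=2); scc=(scc[0]=0,scc[1]=?,scc[2]=?,scc[3]=?,scc[4]=?,scc[5]=?)
step 4: low=(low[0]=0,low[1]=1,low[2]=1,low[3]=1,low[4]=2,low[5]=2); scc=(scc[0]=0,scc[1]=?,scc[2]=?,scc[3]=?,scc[4]=?,scc[5]=?)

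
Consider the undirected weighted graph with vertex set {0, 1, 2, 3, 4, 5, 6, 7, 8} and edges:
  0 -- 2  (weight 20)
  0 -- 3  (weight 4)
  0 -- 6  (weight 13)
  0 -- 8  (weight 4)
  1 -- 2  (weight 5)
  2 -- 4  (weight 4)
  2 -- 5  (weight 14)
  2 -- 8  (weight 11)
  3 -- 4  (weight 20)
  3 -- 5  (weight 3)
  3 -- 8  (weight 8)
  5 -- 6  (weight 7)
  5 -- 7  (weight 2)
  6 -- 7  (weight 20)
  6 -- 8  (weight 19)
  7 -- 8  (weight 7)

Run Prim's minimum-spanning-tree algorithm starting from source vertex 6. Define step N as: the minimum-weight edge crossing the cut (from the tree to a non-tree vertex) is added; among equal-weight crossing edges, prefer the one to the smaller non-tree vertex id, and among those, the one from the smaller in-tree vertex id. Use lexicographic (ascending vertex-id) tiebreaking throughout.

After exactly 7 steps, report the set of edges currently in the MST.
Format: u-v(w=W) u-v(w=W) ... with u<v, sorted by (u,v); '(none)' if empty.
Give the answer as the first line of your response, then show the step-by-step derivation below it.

0-3(w=4) 0-8(w=4) 2-4(w=4) 2-8(w=11) 3-5(w=3) 5-6(w=7) 5-7(w=2)

step 1: add edge 5-6 (w=7); MST = {5-6(w=7)}
step 2: add edge 5-7 (w=2); MST = {5-6(w=7) 5-7(w=2)}
step 3: add edge 3-5 (w=3); MST = {3-5(w=3) 5-6(w=7) 5-7(w=2)}
step 4: add edge 0-3 (w=4); MST = {0-3(w=4) 3-5(w=3) 5-6(w=7) 5-7(w=2)}
step 5: add edge 0-8 (w=4); MST = {0-3(w=4) 0-8(w=4) 3-5(w=3) 5-6(w=7) 5-7(w=2)}
step 6: add edge 2-8 (w=11); MST = {0-3(w=4) 0-8(w=4) 2-8(w=11) 3-5(w=3) 5-6(w=7) 5-7(w=2)}
step 7: add edge 2-4 (w=4); MST = {0-3(w=4) 0-8(w=4) 2-4(w=4) 2-8(w=11) 3-5(w=3) 5-6(w=7) 5-7(w=2)}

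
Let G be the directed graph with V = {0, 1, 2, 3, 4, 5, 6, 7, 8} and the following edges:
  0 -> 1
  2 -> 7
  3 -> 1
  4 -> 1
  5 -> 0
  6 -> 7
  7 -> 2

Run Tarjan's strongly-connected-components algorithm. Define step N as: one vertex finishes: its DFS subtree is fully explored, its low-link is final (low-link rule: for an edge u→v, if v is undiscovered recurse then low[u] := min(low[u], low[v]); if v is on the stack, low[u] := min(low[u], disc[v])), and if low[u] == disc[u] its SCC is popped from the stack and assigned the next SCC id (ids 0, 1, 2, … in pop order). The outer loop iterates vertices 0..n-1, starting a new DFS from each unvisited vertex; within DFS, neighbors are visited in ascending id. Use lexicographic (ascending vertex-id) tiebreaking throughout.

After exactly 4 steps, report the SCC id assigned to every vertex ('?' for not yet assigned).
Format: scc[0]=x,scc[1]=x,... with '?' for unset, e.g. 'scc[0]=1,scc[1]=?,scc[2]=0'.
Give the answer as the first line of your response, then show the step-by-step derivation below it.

scc[0]=1,scc[1]=0,scc[2]=2,scc[3]=?,scc[4]=?,scc[5]=?,scc[6]=?,scc[7]=2,scc[8]=?

step 1: low=(low[0]=0,low[1]=1,low[2]=?,low[3]=?,low[4]=?,low[5]=?,low[6]=?,low[7]=?,low[8]=?); scc=(scc[0]=?,scc[1]=0,scc[2]=?,scc[3]=?,scc[4]=?,scc[5]=?,scc[6]=?,scc[7]=?,scc[8]=?)
step 2: low=(low[0]=0,low[1]=1,low[2]=?,low[3]=?,low[4]=?,low[5]=?,low[6]=?,low[7]=?,low[8]=?); scc=(scc[0]=1,scc[1]=0,scc[2]=?,scc[3]=?,scc[4]=?,scc[5]=?,scc[6]=?,scc[7]=?,scc[8]=?)
step 3: low=(low[0]=0,low[1]=1,low[2]=2,low[3]=?,low[4]=?,low[5]=?,low[6]=?,low[7]=2,low[8]=?); scc=(scc[0]=1,scc[1]=0,scc[2]=?,scc[3]=?,scc[4]=?,scc[5]=?,scc[6]=?,scc[7]=?,scc[8]=?)
step 4: low=(low[0]=0,low[1]=1,low[2]=2,low[3]=?,low[4]=?,low[5]=?,low[6]=?,low[7]=2,low[8]=?); scc=(scc[0]=1,scc[1]=0,scc[2]=2,scc[3]=?,scc[4]=?,scc[5]=?,scc[6]=?,scc[7]=2,scc[8]=?)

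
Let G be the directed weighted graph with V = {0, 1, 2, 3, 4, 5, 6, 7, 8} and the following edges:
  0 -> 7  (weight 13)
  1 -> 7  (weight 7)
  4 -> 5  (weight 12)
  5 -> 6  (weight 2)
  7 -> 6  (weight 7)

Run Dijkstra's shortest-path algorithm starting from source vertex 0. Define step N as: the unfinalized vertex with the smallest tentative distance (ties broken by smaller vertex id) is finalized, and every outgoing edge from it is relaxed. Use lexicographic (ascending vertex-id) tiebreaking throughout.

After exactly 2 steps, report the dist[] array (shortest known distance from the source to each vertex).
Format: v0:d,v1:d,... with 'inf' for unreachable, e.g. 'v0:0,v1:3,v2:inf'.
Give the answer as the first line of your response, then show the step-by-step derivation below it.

v0:0,v1:inf,v2:inf,v3:inf,v4:inf,v5:inf,v6:20,v7:13,v8:inf

step 1: dist = v0:0,v1:inf,v2:inf,v3:inf,v4:inf,v5:inf,v6:inf,v7:13,v8:inf
step 2: dist = v0:0,v1:inf,v2:inf,v3:inf,v4:inf,v5:inf,v6:20,v7:13,v8:inf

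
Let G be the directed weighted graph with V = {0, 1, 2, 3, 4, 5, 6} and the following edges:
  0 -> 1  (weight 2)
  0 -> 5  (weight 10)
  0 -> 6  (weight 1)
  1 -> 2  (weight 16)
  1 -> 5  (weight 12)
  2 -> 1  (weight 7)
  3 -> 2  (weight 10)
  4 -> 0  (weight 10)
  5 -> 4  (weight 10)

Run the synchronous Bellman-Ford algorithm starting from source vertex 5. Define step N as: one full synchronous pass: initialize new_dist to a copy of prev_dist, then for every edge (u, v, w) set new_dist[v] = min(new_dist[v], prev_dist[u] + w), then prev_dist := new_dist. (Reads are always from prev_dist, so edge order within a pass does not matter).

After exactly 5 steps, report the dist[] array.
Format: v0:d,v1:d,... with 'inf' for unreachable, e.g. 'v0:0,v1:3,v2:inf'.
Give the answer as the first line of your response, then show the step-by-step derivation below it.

v0:20,v1:22,v2:38,v3:inf,v4:10,v5:0,v6:21

step 1: dist = v0:inf,v1:inf,v2:inf,v3:inf,v4:10,v5:0,v6:inf
step 2: dist = v0:20,v1:inf,v2:inf,v3:inf,v4:10,v5:0,v6:inf
step 3: dist = v0:20,v1:22,v2:inf,v3:inf,v4:10,v5:0,v6:21
step 4: dist = v0:20,v1:22,v2:38,v3:inf,v4:10,v5:0,v6:21
step 5: dist = v0:20,v1:22,v2:38,v3:inf,v4:10,v5:0,v6:21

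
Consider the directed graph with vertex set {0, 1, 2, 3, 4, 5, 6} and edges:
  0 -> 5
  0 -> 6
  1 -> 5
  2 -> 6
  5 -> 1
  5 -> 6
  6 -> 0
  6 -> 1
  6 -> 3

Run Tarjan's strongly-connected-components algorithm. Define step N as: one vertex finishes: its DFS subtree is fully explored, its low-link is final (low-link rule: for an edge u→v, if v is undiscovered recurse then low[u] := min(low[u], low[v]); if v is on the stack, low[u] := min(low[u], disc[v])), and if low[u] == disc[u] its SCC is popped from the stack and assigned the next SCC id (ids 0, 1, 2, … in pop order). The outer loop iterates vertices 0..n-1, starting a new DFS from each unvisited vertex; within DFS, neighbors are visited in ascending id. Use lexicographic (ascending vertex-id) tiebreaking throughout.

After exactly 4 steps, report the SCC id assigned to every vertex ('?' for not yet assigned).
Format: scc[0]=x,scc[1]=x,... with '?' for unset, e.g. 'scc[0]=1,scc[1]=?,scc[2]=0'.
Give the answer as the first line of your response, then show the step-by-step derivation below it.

scc[0]=?,scc[1]=?,scc[2]=?,scc[3]=0,scc[4]=?,scc[5]=?,scc[6]=?

step 1: low=(low[0]=0,low[1]=1,low[2]=?,low[3]=?,low[4]=?,low[5]=1,low[6]=?); scc=(scc[0]=?,scc[1]=?,scc[2]=?,scc[3]=?,scc[4]=?,scc[5]=?,scc[6]=?)
step 2: low=(low[0]=0,low[1]=1,low[2]=?,low[3]=4,low[4]=?,low[5]=1,low[6]=0); scc=(scc[0]=?,scc[1]=?,scc[2]=?,scc[3]=0,scc[4]=?,scc[5]=?,scc[6]=?)
step 3: low=(low[0]=0,low[1]=1,low[2]=?,low[3]=4,low[4]=?,low[5]=1,low[6]=0); scc=(scc[0]=?,scc[1]=?,scc[2]=?,scc[3]=0,scc[4]=?,scc[5]=?,scc[6]=?)
step 4: low=(low[0]=0,low[1]=1,low[2]=?,low[3]=4,low[4]=?,low[5]=0,low[6]=0); scc=(scc[0]=?,scc[1]=?,scc[2]=?,scc[3]=0,scc[4]=?,scc[5]=?,scc[6]=?)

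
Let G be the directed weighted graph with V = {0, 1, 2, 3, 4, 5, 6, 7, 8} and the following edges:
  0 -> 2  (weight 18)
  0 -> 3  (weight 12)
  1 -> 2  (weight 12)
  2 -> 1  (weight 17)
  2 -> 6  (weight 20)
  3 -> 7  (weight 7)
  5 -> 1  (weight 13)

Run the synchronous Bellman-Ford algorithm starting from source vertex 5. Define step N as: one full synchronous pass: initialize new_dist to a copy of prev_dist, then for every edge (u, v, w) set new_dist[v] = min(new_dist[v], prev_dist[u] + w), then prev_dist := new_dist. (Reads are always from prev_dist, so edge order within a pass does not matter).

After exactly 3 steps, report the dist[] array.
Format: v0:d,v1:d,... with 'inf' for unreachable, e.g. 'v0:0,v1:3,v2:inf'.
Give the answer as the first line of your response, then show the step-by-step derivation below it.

v0:inf,v1:13,v2:25,v3:inf,v4:inf,v5:0,v6:45,v7:inf,v8:inf

step 1: dist = v0:inf,v1:13,v2:inf,v3:inf,v4:inf,v5:0,v6:inf,v7:inf,v8:inf
step 2: dist = v0:inf,v1:13,v2:25,v3:inf,v4:inf,v5:0,v6:inf,v7:inf,v8:inf
step 3: dist = v0:inf,v1:13,v2:25,v3:inf,v4:inf,v5:0,v6:45,v7:inf,v8:inf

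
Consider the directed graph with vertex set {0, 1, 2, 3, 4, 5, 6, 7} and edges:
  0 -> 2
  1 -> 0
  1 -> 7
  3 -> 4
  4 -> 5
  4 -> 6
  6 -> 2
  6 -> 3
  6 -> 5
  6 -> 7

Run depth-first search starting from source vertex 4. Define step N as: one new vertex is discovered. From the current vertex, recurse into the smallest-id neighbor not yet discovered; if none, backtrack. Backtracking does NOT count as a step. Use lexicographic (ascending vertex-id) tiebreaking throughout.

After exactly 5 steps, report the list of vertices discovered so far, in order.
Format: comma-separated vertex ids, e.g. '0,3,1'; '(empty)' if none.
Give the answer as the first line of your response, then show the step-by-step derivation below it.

4,5,6,2,3

step 1: discover 4; path=4; order=4
step 2: discover 5; path=4>5; order=4,5
step 3: discover 6; path=4>6; order=4,5,6
step 4: discover 2; path=4>6>2; order=4,5,6,2
step 5: discover 3; path=4>6>3; order=4,5,6,2,3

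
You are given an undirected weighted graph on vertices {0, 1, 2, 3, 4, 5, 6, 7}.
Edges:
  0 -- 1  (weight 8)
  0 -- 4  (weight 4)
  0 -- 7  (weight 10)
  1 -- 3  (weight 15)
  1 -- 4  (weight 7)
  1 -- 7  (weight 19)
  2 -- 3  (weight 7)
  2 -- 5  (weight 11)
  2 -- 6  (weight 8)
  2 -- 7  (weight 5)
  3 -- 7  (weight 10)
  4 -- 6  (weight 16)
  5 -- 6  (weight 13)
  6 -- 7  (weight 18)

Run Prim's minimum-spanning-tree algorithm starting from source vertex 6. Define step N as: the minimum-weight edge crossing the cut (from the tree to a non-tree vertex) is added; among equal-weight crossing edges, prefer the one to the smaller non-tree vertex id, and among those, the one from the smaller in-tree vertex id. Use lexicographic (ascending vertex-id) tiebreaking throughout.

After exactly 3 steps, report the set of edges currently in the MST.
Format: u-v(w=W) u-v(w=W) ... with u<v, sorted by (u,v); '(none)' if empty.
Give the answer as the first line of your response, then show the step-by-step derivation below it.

2-3(w=7) 2-6(w=8) 2-7(w=5)

step 1: add edge 2-6 (w=8); MST = {2-6(w=8)}
step 2: add edge 2-7 (w=5); MST = {2-6(w=8) 2-7(w=5)}
step 3: add edge 2-3 (w=7); MST = {2-3(w=7) 2-6(w=8) 2-7(w=5)}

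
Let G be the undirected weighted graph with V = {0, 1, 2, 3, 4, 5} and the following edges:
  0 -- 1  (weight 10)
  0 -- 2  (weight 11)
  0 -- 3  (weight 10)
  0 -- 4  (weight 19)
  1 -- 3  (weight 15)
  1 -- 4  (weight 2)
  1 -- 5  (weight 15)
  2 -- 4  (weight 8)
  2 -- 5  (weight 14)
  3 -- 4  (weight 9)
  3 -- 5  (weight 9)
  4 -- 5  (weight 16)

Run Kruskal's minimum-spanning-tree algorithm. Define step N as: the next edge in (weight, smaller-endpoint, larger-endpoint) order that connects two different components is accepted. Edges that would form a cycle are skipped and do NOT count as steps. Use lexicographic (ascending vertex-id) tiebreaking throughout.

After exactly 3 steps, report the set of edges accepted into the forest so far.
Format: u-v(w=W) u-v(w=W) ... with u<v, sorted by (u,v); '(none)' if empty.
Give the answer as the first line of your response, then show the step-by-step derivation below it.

1-4(w=2) 2-4(w=8) 3-4(w=9)

step 1: add edge 1-4 (w=2); MST = {1-4(w=2)}
step 2: add edge 2-4 (w=8); MST = {1-4(w=2) 2-4(w=8)}
step 3: add edge 3-4 (w=9); MST = {1-4(w=2) 2-4(w=8) 3-4(w=9)}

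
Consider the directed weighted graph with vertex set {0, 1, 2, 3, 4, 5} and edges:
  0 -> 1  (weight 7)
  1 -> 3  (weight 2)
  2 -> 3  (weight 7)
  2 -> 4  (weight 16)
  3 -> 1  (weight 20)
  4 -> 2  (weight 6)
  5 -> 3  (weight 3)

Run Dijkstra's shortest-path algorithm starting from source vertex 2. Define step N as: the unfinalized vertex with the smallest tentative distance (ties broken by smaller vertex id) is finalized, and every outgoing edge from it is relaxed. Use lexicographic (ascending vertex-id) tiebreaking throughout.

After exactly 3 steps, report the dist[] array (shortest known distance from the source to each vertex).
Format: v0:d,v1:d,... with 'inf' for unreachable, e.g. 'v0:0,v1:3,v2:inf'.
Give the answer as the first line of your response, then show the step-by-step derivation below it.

v0:inf,v1:27,v2:0,v3:7,v4:16,v5:inf

step 1: dist = v0:inf,v1:inf,v2:0,v3:7,v4:16,v5:inf
step 2: dist = v0:inf,v1:27,v2:0,v3:7,v4:16,v5:inf
step 3: dist = v0:inf,v1:27,v2:0,v3:7,v4:16,v5:inf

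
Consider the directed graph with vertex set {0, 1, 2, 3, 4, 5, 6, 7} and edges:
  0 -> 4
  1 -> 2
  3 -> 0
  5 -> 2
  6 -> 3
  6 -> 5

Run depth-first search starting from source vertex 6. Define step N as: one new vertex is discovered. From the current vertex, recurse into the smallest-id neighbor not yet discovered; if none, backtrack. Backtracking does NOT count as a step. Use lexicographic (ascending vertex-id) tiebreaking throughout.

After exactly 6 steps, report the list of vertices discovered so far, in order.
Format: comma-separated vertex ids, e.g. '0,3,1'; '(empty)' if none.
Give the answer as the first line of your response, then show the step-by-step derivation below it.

6,3,0,4,5,2

step 1: discover 6; path=6; order=6
step 2: discover 3; path=6>3; order=6,3
step 3: discover 0; path=6>3>0; order=6,3,0
step 4: discover 4; path=6>3>0>4; order=6,3,0,4
step 5: discover 5; path=6>5; order=6,3,0,4,5
step 6: discover 2; path=6>5>2; order=6,3,0,4,5,2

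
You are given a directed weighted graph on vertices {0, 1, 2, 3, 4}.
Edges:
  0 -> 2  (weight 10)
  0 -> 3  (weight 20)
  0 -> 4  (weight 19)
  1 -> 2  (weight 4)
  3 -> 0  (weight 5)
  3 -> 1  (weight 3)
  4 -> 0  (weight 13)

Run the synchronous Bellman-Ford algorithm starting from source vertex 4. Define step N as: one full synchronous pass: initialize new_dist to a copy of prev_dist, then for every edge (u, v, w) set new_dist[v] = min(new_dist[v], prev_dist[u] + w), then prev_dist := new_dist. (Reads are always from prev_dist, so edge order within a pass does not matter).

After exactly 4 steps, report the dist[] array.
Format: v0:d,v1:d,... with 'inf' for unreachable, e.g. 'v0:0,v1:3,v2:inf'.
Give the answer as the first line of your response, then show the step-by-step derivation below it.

v0:13,v1:36,v2:23,v3:33,v4:0

step 1: dist = v0:13,v1:inf,v2:inf,v3:inf,v4:0
step 2: dist = v0:13,v1:inf,v2:23,v3:33,v4:0
step 3: dist = v0:13,v1:36,v2:23,v3:33,v4:0
step 4: dist = v0:13,v1:36,v2:23,v3:33,v4:0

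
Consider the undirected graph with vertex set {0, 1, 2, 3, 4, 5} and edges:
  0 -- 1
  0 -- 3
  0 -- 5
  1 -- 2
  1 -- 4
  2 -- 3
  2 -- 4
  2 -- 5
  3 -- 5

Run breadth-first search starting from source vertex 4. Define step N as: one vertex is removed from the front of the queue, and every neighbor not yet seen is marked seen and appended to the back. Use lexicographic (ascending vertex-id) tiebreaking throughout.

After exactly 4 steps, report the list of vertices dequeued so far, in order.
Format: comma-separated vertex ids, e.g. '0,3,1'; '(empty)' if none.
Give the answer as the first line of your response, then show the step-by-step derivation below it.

4,1,2,0

step 1: dequeue 4; queue=[1,2]; order=4
step 2: dequeue 1; queue=[2,0]; order=4,1
step 3: dequeue 2; queue=[0,3,5]; order=4,1,2
step 4: dequeue 0; queue=[3,5]; order=4,1,2,0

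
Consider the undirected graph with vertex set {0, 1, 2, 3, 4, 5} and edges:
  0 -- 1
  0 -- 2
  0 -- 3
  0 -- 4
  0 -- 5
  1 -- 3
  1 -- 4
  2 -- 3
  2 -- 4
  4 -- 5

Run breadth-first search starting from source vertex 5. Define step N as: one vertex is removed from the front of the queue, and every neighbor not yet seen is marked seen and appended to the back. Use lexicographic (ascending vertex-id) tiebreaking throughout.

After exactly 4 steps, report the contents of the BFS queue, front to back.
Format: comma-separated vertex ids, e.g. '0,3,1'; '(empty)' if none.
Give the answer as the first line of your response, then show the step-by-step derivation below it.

2,3

step 1: dequeue 5; queue=[0,4]; order=5
step 2: dequeue 0; queue=[4,1,2,3]; order=5,0
step 3: dequeue 4; queue=[1,2,3]; order=5,0,4
step 4: dequeue 1; queue=[2,3]; order=5,0,4,1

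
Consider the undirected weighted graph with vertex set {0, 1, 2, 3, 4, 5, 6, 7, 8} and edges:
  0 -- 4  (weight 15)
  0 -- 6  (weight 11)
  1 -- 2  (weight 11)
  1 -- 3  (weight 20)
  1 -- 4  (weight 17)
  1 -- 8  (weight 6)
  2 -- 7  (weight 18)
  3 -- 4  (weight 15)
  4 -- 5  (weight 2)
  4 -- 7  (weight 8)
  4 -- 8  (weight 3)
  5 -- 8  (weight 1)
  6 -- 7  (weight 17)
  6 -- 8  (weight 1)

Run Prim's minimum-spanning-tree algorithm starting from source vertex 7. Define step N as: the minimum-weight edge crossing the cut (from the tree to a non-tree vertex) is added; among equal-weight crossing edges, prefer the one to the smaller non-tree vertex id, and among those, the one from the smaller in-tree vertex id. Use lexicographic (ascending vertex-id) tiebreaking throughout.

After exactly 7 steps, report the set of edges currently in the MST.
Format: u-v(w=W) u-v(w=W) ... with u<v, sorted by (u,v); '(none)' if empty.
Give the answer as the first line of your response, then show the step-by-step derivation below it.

0-6(w=11) 1-2(w=11) 1-8(w=6) 4-5(w=2) 4-7(w=8) 5-8(w=1) 6-8(w=1)

step 1: add edge 4-7 (w=8); MST = {4-7(w=8)}
step 2: add edge 4-5 (w=2); MST = {4-5(w=2) 4-7(w=8)}
step 3: add edge 5-8 (w=1); MST = {4-5(w=2) 4-7(w=8) 5-8(w=1)}
step 4: add edge 6-8 (w=1); MST = {4-5(w=2) 4-7(w=8) 5-8(w=1) 6-8(w=1)}
step 5: add edge 1-8 (w=6); MST = {1-8(w=6) 4-5(w=2) 4-7(w=8) 5-8(w=1) 6-8(w=1)}
step 6: add edge 0-6 (w=11); MST = {0-6(w=11) 1-8(w=6) 4-5(w=2) 4-7(w=8) 5-8(w=1) 6-8(w=1)}
step 7: add edge 1-2 (w=11); MST = {0-6(w=11) 1-2(w=11) 1-8(w=6) 4-5(w=2) 4-7(w=8) 5-8(w=1) 6-8(w=1)}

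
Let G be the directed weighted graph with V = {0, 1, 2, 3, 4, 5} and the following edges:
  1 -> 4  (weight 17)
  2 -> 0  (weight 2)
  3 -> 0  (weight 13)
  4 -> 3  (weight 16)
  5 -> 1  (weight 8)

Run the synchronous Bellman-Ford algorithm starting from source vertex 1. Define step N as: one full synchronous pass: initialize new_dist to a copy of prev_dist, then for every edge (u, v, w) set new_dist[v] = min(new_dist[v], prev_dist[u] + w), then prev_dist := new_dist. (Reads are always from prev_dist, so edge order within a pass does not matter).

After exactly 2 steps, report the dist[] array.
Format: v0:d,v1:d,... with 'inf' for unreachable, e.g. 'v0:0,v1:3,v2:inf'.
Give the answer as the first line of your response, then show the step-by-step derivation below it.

v0:inf,v1:0,v2:inf,v3:33,v4:17,v5:inf

step 1: dist = v0:inf,v1:0,v2:inf,v3:inf,v4:17,v5:inf
step 2: dist = v0:inf,v1:0,v2:inf,v3:33,v4:17,v5:inf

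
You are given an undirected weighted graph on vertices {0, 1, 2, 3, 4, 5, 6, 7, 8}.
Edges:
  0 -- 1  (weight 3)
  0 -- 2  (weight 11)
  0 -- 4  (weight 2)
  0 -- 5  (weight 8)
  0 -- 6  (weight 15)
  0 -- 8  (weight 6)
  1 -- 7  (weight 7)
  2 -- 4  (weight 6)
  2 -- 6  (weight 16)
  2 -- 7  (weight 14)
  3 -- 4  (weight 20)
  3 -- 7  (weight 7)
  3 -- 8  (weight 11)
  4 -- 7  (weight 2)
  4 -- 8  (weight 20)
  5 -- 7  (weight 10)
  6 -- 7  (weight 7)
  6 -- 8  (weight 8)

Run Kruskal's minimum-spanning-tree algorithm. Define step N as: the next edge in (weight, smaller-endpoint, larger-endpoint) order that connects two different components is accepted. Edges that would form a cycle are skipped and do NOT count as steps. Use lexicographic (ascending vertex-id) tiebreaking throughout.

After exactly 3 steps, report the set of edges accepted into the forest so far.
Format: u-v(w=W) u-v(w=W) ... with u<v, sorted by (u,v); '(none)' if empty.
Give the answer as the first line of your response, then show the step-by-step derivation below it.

0-1(w=3) 0-4(w=2) 4-7(w=2)

step 1: add edge 0-4 (w=2); MST = {0-4(w=2)}
step 2: add edge 4-7 (w=2); MST = {0-4(w=2) 4-7(w=2)}
step 3: add edge 0-1 (w=3); MST = {0-1(w=3) 0-4(w=2) 4-7(w=2)}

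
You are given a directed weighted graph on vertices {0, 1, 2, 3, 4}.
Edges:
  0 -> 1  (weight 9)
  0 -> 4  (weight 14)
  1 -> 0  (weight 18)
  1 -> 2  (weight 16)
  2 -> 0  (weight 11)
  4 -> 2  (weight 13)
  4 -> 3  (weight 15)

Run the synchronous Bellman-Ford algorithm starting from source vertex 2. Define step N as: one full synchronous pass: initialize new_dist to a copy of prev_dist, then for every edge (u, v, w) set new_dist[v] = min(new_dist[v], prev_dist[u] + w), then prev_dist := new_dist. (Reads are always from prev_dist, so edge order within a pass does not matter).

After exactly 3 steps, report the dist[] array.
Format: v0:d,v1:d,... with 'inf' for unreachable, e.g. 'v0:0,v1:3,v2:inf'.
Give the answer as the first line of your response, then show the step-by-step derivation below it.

v0:11,v1:20,v2:0,v3:40,v4:25

step 1: dist = v0:11,v1:inf,v2:0,v3:inf,v4:inf
step 2: dist = v0:11,v1:20,v2:0,v3:inf,v4:25
step 3: dist = v0:11,v1:20,v2:0,v3:40,v4:25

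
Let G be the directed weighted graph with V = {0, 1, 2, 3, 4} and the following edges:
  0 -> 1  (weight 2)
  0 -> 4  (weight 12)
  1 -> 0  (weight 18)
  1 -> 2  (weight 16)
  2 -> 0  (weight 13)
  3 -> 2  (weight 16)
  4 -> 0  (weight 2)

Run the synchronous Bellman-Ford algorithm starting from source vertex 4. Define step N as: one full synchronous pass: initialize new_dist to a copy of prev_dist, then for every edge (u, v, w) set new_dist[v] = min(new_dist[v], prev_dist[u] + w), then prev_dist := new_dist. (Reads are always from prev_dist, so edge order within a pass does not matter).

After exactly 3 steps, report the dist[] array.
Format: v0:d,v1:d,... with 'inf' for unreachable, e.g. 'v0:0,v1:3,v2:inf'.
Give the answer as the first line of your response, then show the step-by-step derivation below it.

v0:2,v1:4,v2:20,v3:inf,v4:0

step 1: dist = v0:2,v1:inf,v2:inf,v3:inf,v4:0
step 2: dist = v0:2,v1:4,v2:inf,v3:inf,v4:0
step 3: dist = v0:2,v1:4,v2:20,v3:inf,v4:0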